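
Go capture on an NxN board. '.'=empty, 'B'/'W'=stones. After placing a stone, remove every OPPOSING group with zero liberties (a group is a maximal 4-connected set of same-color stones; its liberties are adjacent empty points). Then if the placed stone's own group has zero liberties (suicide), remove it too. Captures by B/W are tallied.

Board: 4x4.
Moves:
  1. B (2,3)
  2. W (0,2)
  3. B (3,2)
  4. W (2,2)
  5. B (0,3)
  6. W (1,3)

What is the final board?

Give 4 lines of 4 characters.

Move 1: B@(2,3) -> caps B=0 W=0
Move 2: W@(0,2) -> caps B=0 W=0
Move 3: B@(3,2) -> caps B=0 W=0
Move 4: W@(2,2) -> caps B=0 W=0
Move 5: B@(0,3) -> caps B=0 W=0
Move 6: W@(1,3) -> caps B=0 W=1

Answer: ..W.
...W
..WB
..B.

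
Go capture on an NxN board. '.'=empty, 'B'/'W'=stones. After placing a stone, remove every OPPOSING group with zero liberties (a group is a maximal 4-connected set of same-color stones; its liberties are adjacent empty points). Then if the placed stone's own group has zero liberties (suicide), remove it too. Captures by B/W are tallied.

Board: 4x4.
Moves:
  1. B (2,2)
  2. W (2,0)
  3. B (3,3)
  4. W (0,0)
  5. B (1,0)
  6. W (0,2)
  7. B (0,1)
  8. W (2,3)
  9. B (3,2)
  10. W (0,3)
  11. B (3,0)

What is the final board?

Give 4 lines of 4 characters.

Move 1: B@(2,2) -> caps B=0 W=0
Move 2: W@(2,0) -> caps B=0 W=0
Move 3: B@(3,3) -> caps B=0 W=0
Move 4: W@(0,0) -> caps B=0 W=0
Move 5: B@(1,0) -> caps B=0 W=0
Move 6: W@(0,2) -> caps B=0 W=0
Move 7: B@(0,1) -> caps B=1 W=0
Move 8: W@(2,3) -> caps B=1 W=0
Move 9: B@(3,2) -> caps B=1 W=0
Move 10: W@(0,3) -> caps B=1 W=0
Move 11: B@(3,0) -> caps B=1 W=0

Answer: .BWW
B...
W.BW
B.BB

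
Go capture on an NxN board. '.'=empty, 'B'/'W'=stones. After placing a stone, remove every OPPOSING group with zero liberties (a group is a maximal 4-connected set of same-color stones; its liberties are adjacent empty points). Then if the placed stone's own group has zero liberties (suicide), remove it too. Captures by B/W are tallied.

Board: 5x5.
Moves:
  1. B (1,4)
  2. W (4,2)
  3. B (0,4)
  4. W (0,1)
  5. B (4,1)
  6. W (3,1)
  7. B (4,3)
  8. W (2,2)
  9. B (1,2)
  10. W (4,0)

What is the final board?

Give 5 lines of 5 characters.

Move 1: B@(1,4) -> caps B=0 W=0
Move 2: W@(4,2) -> caps B=0 W=0
Move 3: B@(0,4) -> caps B=0 W=0
Move 4: W@(0,1) -> caps B=0 W=0
Move 5: B@(4,1) -> caps B=0 W=0
Move 6: W@(3,1) -> caps B=0 W=0
Move 7: B@(4,3) -> caps B=0 W=0
Move 8: W@(2,2) -> caps B=0 W=0
Move 9: B@(1,2) -> caps B=0 W=0
Move 10: W@(4,0) -> caps B=0 W=1

Answer: .W..B
..B.B
..W..
.W...
W.WB.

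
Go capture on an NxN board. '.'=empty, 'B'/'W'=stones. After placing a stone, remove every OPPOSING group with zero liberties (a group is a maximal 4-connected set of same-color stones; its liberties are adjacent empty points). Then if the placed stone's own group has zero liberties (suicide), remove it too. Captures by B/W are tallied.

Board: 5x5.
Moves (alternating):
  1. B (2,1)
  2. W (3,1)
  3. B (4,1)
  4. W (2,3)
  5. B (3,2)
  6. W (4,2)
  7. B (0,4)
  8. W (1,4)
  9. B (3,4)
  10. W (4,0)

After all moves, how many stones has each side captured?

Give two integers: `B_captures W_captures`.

Answer: 0 1

Derivation:
Move 1: B@(2,1) -> caps B=0 W=0
Move 2: W@(3,1) -> caps B=0 W=0
Move 3: B@(4,1) -> caps B=0 W=0
Move 4: W@(2,3) -> caps B=0 W=0
Move 5: B@(3,2) -> caps B=0 W=0
Move 6: W@(4,2) -> caps B=0 W=0
Move 7: B@(0,4) -> caps B=0 W=0
Move 8: W@(1,4) -> caps B=0 W=0
Move 9: B@(3,4) -> caps B=0 W=0
Move 10: W@(4,0) -> caps B=0 W=1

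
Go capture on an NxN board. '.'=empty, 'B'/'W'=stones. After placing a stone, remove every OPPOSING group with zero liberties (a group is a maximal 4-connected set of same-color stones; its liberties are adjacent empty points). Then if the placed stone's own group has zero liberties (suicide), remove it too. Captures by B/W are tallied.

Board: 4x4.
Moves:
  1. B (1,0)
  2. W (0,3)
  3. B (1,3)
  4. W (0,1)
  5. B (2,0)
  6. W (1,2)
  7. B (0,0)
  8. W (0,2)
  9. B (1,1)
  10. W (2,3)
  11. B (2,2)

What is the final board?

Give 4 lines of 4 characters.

Answer: BWWW
BBW.
B.BW
....

Derivation:
Move 1: B@(1,0) -> caps B=0 W=0
Move 2: W@(0,3) -> caps B=0 W=0
Move 3: B@(1,3) -> caps B=0 W=0
Move 4: W@(0,1) -> caps B=0 W=0
Move 5: B@(2,0) -> caps B=0 W=0
Move 6: W@(1,2) -> caps B=0 W=0
Move 7: B@(0,0) -> caps B=0 W=0
Move 8: W@(0,2) -> caps B=0 W=0
Move 9: B@(1,1) -> caps B=0 W=0
Move 10: W@(2,3) -> caps B=0 W=1
Move 11: B@(2,2) -> caps B=0 W=1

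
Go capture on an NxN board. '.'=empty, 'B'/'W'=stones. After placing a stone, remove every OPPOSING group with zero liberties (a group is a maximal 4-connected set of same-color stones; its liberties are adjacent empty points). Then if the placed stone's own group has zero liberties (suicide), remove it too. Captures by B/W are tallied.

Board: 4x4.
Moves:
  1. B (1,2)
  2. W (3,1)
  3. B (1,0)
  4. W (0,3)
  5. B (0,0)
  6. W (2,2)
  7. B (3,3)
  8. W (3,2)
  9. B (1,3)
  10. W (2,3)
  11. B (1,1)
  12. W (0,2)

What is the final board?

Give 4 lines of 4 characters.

Answer: B.WW
BBBB
..WW
.WW.

Derivation:
Move 1: B@(1,2) -> caps B=0 W=0
Move 2: W@(3,1) -> caps B=0 W=0
Move 3: B@(1,0) -> caps B=0 W=0
Move 4: W@(0,3) -> caps B=0 W=0
Move 5: B@(0,0) -> caps B=0 W=0
Move 6: W@(2,2) -> caps B=0 W=0
Move 7: B@(3,3) -> caps B=0 W=0
Move 8: W@(3,2) -> caps B=0 W=0
Move 9: B@(1,3) -> caps B=0 W=0
Move 10: W@(2,3) -> caps B=0 W=1
Move 11: B@(1,1) -> caps B=0 W=1
Move 12: W@(0,2) -> caps B=0 W=1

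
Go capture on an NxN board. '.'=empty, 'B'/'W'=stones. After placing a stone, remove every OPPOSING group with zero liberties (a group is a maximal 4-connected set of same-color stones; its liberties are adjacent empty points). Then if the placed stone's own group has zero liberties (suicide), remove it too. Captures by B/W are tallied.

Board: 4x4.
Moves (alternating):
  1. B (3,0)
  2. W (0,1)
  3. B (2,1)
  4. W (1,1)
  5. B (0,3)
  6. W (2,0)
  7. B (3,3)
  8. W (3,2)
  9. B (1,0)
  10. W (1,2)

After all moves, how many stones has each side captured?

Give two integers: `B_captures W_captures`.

Answer: 1 0

Derivation:
Move 1: B@(3,0) -> caps B=0 W=0
Move 2: W@(0,1) -> caps B=0 W=0
Move 3: B@(2,1) -> caps B=0 W=0
Move 4: W@(1,1) -> caps B=0 W=0
Move 5: B@(0,3) -> caps B=0 W=0
Move 6: W@(2,0) -> caps B=0 W=0
Move 7: B@(3,3) -> caps B=0 W=0
Move 8: W@(3,2) -> caps B=0 W=0
Move 9: B@(1,0) -> caps B=1 W=0
Move 10: W@(1,2) -> caps B=1 W=0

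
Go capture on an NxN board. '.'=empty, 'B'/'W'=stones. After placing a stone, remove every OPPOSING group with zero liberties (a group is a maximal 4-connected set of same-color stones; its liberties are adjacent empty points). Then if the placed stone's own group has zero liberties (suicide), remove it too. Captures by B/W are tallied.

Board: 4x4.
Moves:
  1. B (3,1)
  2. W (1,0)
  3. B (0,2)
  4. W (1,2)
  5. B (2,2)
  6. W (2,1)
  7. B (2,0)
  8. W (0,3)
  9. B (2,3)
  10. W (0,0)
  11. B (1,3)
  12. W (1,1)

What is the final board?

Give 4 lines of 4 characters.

Move 1: B@(3,1) -> caps B=0 W=0
Move 2: W@(1,0) -> caps B=0 W=0
Move 3: B@(0,2) -> caps B=0 W=0
Move 4: W@(1,2) -> caps B=0 W=0
Move 5: B@(2,2) -> caps B=0 W=0
Move 6: W@(2,1) -> caps B=0 W=0
Move 7: B@(2,0) -> caps B=0 W=0
Move 8: W@(0,3) -> caps B=0 W=0
Move 9: B@(2,3) -> caps B=0 W=0
Move 10: W@(0,0) -> caps B=0 W=0
Move 11: B@(1,3) -> caps B=1 W=0
Move 12: W@(1,1) -> caps B=1 W=0

Answer: W.B.
WWWB
BWBB
.B..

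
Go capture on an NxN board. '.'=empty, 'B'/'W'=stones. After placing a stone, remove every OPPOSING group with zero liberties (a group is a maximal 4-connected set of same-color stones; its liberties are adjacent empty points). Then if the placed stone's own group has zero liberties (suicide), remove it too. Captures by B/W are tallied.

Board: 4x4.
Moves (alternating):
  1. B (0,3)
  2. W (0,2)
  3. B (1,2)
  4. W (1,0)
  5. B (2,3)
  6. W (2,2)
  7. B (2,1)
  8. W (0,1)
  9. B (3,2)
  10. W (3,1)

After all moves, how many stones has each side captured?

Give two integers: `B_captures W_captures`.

Answer: 1 0

Derivation:
Move 1: B@(0,3) -> caps B=0 W=0
Move 2: W@(0,2) -> caps B=0 W=0
Move 3: B@(1,2) -> caps B=0 W=0
Move 4: W@(1,0) -> caps B=0 W=0
Move 5: B@(2,3) -> caps B=0 W=0
Move 6: W@(2,2) -> caps B=0 W=0
Move 7: B@(2,1) -> caps B=0 W=0
Move 8: W@(0,1) -> caps B=0 W=0
Move 9: B@(3,2) -> caps B=1 W=0
Move 10: W@(3,1) -> caps B=1 W=0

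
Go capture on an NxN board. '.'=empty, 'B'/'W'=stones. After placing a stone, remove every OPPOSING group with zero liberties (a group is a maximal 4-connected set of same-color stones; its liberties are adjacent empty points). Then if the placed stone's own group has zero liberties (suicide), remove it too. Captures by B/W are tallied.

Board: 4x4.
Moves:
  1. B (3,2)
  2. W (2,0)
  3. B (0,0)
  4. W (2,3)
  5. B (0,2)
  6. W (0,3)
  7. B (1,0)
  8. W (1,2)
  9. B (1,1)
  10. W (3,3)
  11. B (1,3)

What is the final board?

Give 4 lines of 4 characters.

Answer: B.B.
BBWB
W..W
..BW

Derivation:
Move 1: B@(3,2) -> caps B=0 W=0
Move 2: W@(2,0) -> caps B=0 W=0
Move 3: B@(0,0) -> caps B=0 W=0
Move 4: W@(2,3) -> caps B=0 W=0
Move 5: B@(0,2) -> caps B=0 W=0
Move 6: W@(0,3) -> caps B=0 W=0
Move 7: B@(1,0) -> caps B=0 W=0
Move 8: W@(1,2) -> caps B=0 W=0
Move 9: B@(1,1) -> caps B=0 W=0
Move 10: W@(3,3) -> caps B=0 W=0
Move 11: B@(1,3) -> caps B=1 W=0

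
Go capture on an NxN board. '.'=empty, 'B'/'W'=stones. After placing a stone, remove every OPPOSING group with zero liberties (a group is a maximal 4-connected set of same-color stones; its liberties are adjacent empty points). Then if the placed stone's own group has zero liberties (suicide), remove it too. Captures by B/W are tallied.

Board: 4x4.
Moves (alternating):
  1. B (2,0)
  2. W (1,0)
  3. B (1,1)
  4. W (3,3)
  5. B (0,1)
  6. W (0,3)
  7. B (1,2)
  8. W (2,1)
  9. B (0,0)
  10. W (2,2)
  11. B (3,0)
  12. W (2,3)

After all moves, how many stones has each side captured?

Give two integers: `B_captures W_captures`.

Answer: 1 0

Derivation:
Move 1: B@(2,0) -> caps B=0 W=0
Move 2: W@(1,0) -> caps B=0 W=0
Move 3: B@(1,1) -> caps B=0 W=0
Move 4: W@(3,3) -> caps B=0 W=0
Move 5: B@(0,1) -> caps B=0 W=0
Move 6: W@(0,3) -> caps B=0 W=0
Move 7: B@(1,2) -> caps B=0 W=0
Move 8: W@(2,1) -> caps B=0 W=0
Move 9: B@(0,0) -> caps B=1 W=0
Move 10: W@(2,2) -> caps B=1 W=0
Move 11: B@(3,0) -> caps B=1 W=0
Move 12: W@(2,3) -> caps B=1 W=0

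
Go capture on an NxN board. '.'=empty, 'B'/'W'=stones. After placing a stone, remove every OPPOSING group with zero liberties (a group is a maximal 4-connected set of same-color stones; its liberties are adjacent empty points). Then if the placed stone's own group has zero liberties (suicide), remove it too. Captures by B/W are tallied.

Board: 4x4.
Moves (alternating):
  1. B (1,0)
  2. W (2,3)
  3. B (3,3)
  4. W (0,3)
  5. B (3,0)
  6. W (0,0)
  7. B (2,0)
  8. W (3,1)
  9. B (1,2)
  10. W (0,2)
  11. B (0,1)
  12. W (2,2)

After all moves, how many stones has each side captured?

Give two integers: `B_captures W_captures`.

Move 1: B@(1,0) -> caps B=0 W=0
Move 2: W@(2,3) -> caps B=0 W=0
Move 3: B@(3,3) -> caps B=0 W=0
Move 4: W@(0,3) -> caps B=0 W=0
Move 5: B@(3,0) -> caps B=0 W=0
Move 6: W@(0,0) -> caps B=0 W=0
Move 7: B@(2,0) -> caps B=0 W=0
Move 8: W@(3,1) -> caps B=0 W=0
Move 9: B@(1,2) -> caps B=0 W=0
Move 10: W@(0,2) -> caps B=0 W=0
Move 11: B@(0,1) -> caps B=1 W=0
Move 12: W@(2,2) -> caps B=1 W=0

Answer: 1 0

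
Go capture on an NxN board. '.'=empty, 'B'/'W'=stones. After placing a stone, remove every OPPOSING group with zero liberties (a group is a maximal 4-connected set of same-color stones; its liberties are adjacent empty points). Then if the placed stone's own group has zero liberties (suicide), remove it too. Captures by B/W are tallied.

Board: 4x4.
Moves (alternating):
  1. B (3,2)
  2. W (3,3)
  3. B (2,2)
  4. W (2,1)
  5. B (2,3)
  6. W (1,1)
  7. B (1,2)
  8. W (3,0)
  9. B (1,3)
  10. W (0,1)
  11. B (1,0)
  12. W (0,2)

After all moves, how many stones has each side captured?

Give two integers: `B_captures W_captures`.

Move 1: B@(3,2) -> caps B=0 W=0
Move 2: W@(3,3) -> caps B=0 W=0
Move 3: B@(2,2) -> caps B=0 W=0
Move 4: W@(2,1) -> caps B=0 W=0
Move 5: B@(2,3) -> caps B=1 W=0
Move 6: W@(1,1) -> caps B=1 W=0
Move 7: B@(1,2) -> caps B=1 W=0
Move 8: W@(3,0) -> caps B=1 W=0
Move 9: B@(1,3) -> caps B=1 W=0
Move 10: W@(0,1) -> caps B=1 W=0
Move 11: B@(1,0) -> caps B=1 W=0
Move 12: W@(0,2) -> caps B=1 W=0

Answer: 1 0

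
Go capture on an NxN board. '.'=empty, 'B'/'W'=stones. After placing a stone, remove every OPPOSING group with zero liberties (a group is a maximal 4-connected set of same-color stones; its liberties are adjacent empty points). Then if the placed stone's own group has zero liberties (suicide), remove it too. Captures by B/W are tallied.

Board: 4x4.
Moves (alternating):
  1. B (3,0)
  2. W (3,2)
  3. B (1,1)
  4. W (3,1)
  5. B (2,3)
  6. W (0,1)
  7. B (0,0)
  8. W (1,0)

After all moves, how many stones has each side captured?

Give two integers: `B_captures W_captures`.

Move 1: B@(3,0) -> caps B=0 W=0
Move 2: W@(3,2) -> caps B=0 W=0
Move 3: B@(1,1) -> caps B=0 W=0
Move 4: W@(3,1) -> caps B=0 W=0
Move 5: B@(2,3) -> caps B=0 W=0
Move 6: W@(0,1) -> caps B=0 W=0
Move 7: B@(0,0) -> caps B=0 W=0
Move 8: W@(1,0) -> caps B=0 W=1

Answer: 0 1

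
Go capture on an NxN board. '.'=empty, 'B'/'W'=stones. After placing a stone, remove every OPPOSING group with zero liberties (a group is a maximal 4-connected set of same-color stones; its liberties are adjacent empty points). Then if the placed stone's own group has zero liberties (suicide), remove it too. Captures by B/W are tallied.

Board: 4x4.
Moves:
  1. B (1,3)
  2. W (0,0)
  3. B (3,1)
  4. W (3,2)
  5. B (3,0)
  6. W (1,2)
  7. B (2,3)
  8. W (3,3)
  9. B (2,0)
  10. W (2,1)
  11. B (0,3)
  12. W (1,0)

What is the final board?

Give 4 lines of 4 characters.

Answer: W..B
W.WB
.W.B
..WW

Derivation:
Move 1: B@(1,3) -> caps B=0 W=0
Move 2: W@(0,0) -> caps B=0 W=0
Move 3: B@(3,1) -> caps B=0 W=0
Move 4: W@(3,2) -> caps B=0 W=0
Move 5: B@(3,0) -> caps B=0 W=0
Move 6: W@(1,2) -> caps B=0 W=0
Move 7: B@(2,3) -> caps B=0 W=0
Move 8: W@(3,3) -> caps B=0 W=0
Move 9: B@(2,0) -> caps B=0 W=0
Move 10: W@(2,1) -> caps B=0 W=0
Move 11: B@(0,3) -> caps B=0 W=0
Move 12: W@(1,0) -> caps B=0 W=3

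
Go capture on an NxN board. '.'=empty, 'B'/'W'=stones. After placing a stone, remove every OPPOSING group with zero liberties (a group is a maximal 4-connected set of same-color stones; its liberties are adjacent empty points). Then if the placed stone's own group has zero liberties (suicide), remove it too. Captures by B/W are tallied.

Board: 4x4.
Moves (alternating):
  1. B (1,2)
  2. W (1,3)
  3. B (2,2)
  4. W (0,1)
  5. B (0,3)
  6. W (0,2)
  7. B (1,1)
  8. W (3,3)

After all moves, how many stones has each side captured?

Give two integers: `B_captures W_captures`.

Move 1: B@(1,2) -> caps B=0 W=0
Move 2: W@(1,3) -> caps B=0 W=0
Move 3: B@(2,2) -> caps B=0 W=0
Move 4: W@(0,1) -> caps B=0 W=0
Move 5: B@(0,3) -> caps B=0 W=0
Move 6: W@(0,2) -> caps B=0 W=1
Move 7: B@(1,1) -> caps B=0 W=1
Move 8: W@(3,3) -> caps B=0 W=1

Answer: 0 1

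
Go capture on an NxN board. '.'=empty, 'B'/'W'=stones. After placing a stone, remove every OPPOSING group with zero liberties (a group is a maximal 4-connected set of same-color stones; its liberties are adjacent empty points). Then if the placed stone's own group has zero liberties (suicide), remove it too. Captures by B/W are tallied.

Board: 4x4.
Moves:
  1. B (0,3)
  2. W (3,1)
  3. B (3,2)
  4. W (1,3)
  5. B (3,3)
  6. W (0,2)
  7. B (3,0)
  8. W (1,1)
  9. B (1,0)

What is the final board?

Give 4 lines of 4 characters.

Answer: ..W.
BW.W
....
BWBB

Derivation:
Move 1: B@(0,3) -> caps B=0 W=0
Move 2: W@(3,1) -> caps B=0 W=0
Move 3: B@(3,2) -> caps B=0 W=0
Move 4: W@(1,3) -> caps B=0 W=0
Move 5: B@(3,3) -> caps B=0 W=0
Move 6: W@(0,2) -> caps B=0 W=1
Move 7: B@(3,0) -> caps B=0 W=1
Move 8: W@(1,1) -> caps B=0 W=1
Move 9: B@(1,0) -> caps B=0 W=1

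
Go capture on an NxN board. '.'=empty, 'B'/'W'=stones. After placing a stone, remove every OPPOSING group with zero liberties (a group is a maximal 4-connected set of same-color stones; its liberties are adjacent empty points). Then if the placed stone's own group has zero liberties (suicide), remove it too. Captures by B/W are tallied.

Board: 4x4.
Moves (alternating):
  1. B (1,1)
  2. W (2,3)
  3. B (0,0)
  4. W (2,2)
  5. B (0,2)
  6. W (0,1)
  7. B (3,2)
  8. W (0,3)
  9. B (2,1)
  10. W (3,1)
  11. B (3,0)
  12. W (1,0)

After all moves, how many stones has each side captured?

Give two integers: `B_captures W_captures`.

Answer: 1 0

Derivation:
Move 1: B@(1,1) -> caps B=0 W=0
Move 2: W@(2,3) -> caps B=0 W=0
Move 3: B@(0,0) -> caps B=0 W=0
Move 4: W@(2,2) -> caps B=0 W=0
Move 5: B@(0,2) -> caps B=0 W=0
Move 6: W@(0,1) -> caps B=0 W=0
Move 7: B@(3,2) -> caps B=0 W=0
Move 8: W@(0,3) -> caps B=0 W=0
Move 9: B@(2,1) -> caps B=0 W=0
Move 10: W@(3,1) -> caps B=0 W=0
Move 11: B@(3,0) -> caps B=1 W=0
Move 12: W@(1,0) -> caps B=1 W=0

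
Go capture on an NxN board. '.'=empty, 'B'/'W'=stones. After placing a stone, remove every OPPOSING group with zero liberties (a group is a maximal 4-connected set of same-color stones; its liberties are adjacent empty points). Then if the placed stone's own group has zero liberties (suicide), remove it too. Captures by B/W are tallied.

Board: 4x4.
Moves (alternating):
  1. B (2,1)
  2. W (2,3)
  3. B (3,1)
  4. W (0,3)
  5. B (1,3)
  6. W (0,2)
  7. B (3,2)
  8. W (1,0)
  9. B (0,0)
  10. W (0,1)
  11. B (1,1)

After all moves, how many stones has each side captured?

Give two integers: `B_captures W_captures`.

Move 1: B@(2,1) -> caps B=0 W=0
Move 2: W@(2,3) -> caps B=0 W=0
Move 3: B@(3,1) -> caps B=0 W=0
Move 4: W@(0,3) -> caps B=0 W=0
Move 5: B@(1,3) -> caps B=0 W=0
Move 6: W@(0,2) -> caps B=0 W=0
Move 7: B@(3,2) -> caps B=0 W=0
Move 8: W@(1,0) -> caps B=0 W=0
Move 9: B@(0,0) -> caps B=0 W=0
Move 10: W@(0,1) -> caps B=0 W=1
Move 11: B@(1,1) -> caps B=0 W=1

Answer: 0 1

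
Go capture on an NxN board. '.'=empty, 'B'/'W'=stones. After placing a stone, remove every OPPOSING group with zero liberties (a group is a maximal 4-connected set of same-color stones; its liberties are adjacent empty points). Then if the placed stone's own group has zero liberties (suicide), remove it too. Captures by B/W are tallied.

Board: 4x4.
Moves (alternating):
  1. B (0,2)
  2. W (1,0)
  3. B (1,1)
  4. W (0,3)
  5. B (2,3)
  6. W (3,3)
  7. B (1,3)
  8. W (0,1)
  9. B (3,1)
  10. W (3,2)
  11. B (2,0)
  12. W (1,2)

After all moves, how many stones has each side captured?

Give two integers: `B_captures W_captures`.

Move 1: B@(0,2) -> caps B=0 W=0
Move 2: W@(1,0) -> caps B=0 W=0
Move 3: B@(1,1) -> caps B=0 W=0
Move 4: W@(0,3) -> caps B=0 W=0
Move 5: B@(2,3) -> caps B=0 W=0
Move 6: W@(3,3) -> caps B=0 W=0
Move 7: B@(1,3) -> caps B=1 W=0
Move 8: W@(0,1) -> caps B=1 W=0
Move 9: B@(3,1) -> caps B=1 W=0
Move 10: W@(3,2) -> caps B=1 W=0
Move 11: B@(2,0) -> caps B=1 W=0
Move 12: W@(1,2) -> caps B=1 W=0

Answer: 1 0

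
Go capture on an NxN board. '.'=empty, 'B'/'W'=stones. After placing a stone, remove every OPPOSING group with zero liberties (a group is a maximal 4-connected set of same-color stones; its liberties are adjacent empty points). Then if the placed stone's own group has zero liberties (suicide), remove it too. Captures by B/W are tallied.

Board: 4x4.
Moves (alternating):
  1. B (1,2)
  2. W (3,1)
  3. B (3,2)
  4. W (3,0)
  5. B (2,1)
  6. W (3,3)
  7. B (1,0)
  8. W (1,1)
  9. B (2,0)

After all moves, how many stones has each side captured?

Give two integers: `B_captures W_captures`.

Answer: 2 0

Derivation:
Move 1: B@(1,2) -> caps B=0 W=0
Move 2: W@(3,1) -> caps B=0 W=0
Move 3: B@(3,2) -> caps B=0 W=0
Move 4: W@(3,0) -> caps B=0 W=0
Move 5: B@(2,1) -> caps B=0 W=0
Move 6: W@(3,3) -> caps B=0 W=0
Move 7: B@(1,0) -> caps B=0 W=0
Move 8: W@(1,1) -> caps B=0 W=0
Move 9: B@(2,0) -> caps B=2 W=0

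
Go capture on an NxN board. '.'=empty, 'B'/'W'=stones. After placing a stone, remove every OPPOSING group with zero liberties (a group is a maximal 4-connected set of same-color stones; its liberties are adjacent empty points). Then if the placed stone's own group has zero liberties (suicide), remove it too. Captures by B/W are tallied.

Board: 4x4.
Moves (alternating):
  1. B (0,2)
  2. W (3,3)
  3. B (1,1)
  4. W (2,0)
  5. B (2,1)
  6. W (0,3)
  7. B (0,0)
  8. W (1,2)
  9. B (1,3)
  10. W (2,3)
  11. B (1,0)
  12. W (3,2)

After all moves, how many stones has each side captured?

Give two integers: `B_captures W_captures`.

Move 1: B@(0,2) -> caps B=0 W=0
Move 2: W@(3,3) -> caps B=0 W=0
Move 3: B@(1,1) -> caps B=0 W=0
Move 4: W@(2,0) -> caps B=0 W=0
Move 5: B@(2,1) -> caps B=0 W=0
Move 6: W@(0,3) -> caps B=0 W=0
Move 7: B@(0,0) -> caps B=0 W=0
Move 8: W@(1,2) -> caps B=0 W=0
Move 9: B@(1,3) -> caps B=1 W=0
Move 10: W@(2,3) -> caps B=1 W=0
Move 11: B@(1,0) -> caps B=1 W=0
Move 12: W@(3,2) -> caps B=1 W=0

Answer: 1 0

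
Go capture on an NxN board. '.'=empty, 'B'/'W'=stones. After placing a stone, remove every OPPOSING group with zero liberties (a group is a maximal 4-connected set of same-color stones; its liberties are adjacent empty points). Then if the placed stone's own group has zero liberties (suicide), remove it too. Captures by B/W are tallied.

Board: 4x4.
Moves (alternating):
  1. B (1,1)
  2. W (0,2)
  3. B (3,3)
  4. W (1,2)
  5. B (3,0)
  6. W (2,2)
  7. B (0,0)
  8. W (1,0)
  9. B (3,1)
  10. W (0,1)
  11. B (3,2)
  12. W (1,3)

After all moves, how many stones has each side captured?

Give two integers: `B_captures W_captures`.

Move 1: B@(1,1) -> caps B=0 W=0
Move 2: W@(0,2) -> caps B=0 W=0
Move 3: B@(3,3) -> caps B=0 W=0
Move 4: W@(1,2) -> caps B=0 W=0
Move 5: B@(3,0) -> caps B=0 W=0
Move 6: W@(2,2) -> caps B=0 W=0
Move 7: B@(0,0) -> caps B=0 W=0
Move 8: W@(1,0) -> caps B=0 W=0
Move 9: B@(3,1) -> caps B=0 W=0
Move 10: W@(0,1) -> caps B=0 W=1
Move 11: B@(3,2) -> caps B=0 W=1
Move 12: W@(1,3) -> caps B=0 W=1

Answer: 0 1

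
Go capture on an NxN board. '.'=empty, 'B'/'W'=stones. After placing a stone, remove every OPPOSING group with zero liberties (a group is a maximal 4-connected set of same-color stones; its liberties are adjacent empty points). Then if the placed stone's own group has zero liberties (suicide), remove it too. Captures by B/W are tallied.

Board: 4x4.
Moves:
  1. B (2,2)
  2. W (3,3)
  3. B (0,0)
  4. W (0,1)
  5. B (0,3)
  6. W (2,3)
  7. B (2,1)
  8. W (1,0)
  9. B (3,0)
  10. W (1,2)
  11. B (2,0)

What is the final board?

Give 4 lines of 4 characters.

Answer: .W.B
W.W.
BBBW
B..W

Derivation:
Move 1: B@(2,2) -> caps B=0 W=0
Move 2: W@(3,3) -> caps B=0 W=0
Move 3: B@(0,0) -> caps B=0 W=0
Move 4: W@(0,1) -> caps B=0 W=0
Move 5: B@(0,3) -> caps B=0 W=0
Move 6: W@(2,3) -> caps B=0 W=0
Move 7: B@(2,1) -> caps B=0 W=0
Move 8: W@(1,0) -> caps B=0 W=1
Move 9: B@(3,0) -> caps B=0 W=1
Move 10: W@(1,2) -> caps B=0 W=1
Move 11: B@(2,0) -> caps B=0 W=1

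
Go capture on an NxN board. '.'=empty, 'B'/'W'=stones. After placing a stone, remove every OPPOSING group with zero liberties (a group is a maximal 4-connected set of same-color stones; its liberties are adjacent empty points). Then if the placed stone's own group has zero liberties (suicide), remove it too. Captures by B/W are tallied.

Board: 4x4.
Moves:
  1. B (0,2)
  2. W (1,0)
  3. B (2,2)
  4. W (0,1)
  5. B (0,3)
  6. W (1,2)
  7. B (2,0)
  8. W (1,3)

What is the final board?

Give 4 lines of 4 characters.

Answer: .W..
W.WW
B.B.
....

Derivation:
Move 1: B@(0,2) -> caps B=0 W=0
Move 2: W@(1,0) -> caps B=0 W=0
Move 3: B@(2,2) -> caps B=0 W=0
Move 4: W@(0,1) -> caps B=0 W=0
Move 5: B@(0,3) -> caps B=0 W=0
Move 6: W@(1,2) -> caps B=0 W=0
Move 7: B@(2,0) -> caps B=0 W=0
Move 8: W@(1,3) -> caps B=0 W=2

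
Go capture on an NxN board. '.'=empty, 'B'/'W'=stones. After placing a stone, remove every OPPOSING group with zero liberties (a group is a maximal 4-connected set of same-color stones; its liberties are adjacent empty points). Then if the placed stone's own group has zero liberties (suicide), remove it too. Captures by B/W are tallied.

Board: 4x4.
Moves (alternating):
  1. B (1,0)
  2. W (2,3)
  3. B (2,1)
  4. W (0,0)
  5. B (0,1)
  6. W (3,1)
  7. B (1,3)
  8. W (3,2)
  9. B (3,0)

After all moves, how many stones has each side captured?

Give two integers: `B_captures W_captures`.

Move 1: B@(1,0) -> caps B=0 W=0
Move 2: W@(2,3) -> caps B=0 W=0
Move 3: B@(2,1) -> caps B=0 W=0
Move 4: W@(0,0) -> caps B=0 W=0
Move 5: B@(0,1) -> caps B=1 W=0
Move 6: W@(3,1) -> caps B=1 W=0
Move 7: B@(1,3) -> caps B=1 W=0
Move 8: W@(3,2) -> caps B=1 W=0
Move 9: B@(3,0) -> caps B=1 W=0

Answer: 1 0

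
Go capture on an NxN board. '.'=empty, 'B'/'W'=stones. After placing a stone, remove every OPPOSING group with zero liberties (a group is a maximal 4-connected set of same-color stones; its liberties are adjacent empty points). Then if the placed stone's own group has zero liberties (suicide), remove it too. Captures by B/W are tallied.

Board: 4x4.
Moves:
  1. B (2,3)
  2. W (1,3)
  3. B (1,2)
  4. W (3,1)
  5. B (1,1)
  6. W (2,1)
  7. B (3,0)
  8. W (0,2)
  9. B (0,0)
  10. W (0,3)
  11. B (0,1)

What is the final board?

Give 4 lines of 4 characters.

Answer: BB..
.BB.
.W.B
BW..

Derivation:
Move 1: B@(2,3) -> caps B=0 W=0
Move 2: W@(1,3) -> caps B=0 W=0
Move 3: B@(1,2) -> caps B=0 W=0
Move 4: W@(3,1) -> caps B=0 W=0
Move 5: B@(1,1) -> caps B=0 W=0
Move 6: W@(2,1) -> caps B=0 W=0
Move 7: B@(3,0) -> caps B=0 W=0
Move 8: W@(0,2) -> caps B=0 W=0
Move 9: B@(0,0) -> caps B=0 W=0
Move 10: W@(0,3) -> caps B=0 W=0
Move 11: B@(0,1) -> caps B=3 W=0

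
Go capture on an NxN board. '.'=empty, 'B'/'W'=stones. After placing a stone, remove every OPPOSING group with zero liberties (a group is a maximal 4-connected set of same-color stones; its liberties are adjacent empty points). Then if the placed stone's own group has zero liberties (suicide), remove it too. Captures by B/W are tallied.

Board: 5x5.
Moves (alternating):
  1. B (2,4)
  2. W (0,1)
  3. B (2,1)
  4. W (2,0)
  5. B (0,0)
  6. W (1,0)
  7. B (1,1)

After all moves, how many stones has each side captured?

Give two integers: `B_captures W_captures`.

Answer: 0 1

Derivation:
Move 1: B@(2,4) -> caps B=0 W=0
Move 2: W@(0,1) -> caps B=0 W=0
Move 3: B@(2,1) -> caps B=0 W=0
Move 4: W@(2,0) -> caps B=0 W=0
Move 5: B@(0,0) -> caps B=0 W=0
Move 6: W@(1,0) -> caps B=0 W=1
Move 7: B@(1,1) -> caps B=0 W=1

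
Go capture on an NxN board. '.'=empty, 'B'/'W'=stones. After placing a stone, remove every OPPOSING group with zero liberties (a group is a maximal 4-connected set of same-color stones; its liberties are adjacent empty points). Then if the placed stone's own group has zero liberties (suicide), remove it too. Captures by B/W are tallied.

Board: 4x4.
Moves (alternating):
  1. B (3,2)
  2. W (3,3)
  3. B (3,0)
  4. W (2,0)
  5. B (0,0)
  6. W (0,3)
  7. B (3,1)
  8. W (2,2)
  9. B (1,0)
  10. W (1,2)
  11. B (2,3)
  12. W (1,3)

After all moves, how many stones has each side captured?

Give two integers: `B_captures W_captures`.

Move 1: B@(3,2) -> caps B=0 W=0
Move 2: W@(3,3) -> caps B=0 W=0
Move 3: B@(3,0) -> caps B=0 W=0
Move 4: W@(2,0) -> caps B=0 W=0
Move 5: B@(0,0) -> caps B=0 W=0
Move 6: W@(0,3) -> caps B=0 W=0
Move 7: B@(3,1) -> caps B=0 W=0
Move 8: W@(2,2) -> caps B=0 W=0
Move 9: B@(1,0) -> caps B=0 W=0
Move 10: W@(1,2) -> caps B=0 W=0
Move 11: B@(2,3) -> caps B=1 W=0
Move 12: W@(1,3) -> caps B=1 W=0

Answer: 1 0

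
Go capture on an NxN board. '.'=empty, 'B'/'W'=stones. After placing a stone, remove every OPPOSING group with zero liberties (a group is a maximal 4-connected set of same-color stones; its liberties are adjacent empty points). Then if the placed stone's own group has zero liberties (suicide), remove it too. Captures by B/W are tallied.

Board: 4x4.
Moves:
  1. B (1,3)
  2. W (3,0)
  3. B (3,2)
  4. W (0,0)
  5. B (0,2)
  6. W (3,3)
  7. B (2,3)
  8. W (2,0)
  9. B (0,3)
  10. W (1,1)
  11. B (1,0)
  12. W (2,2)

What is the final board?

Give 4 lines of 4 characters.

Move 1: B@(1,3) -> caps B=0 W=0
Move 2: W@(3,0) -> caps B=0 W=0
Move 3: B@(3,2) -> caps B=0 W=0
Move 4: W@(0,0) -> caps B=0 W=0
Move 5: B@(0,2) -> caps B=0 W=0
Move 6: W@(3,3) -> caps B=0 W=0
Move 7: B@(2,3) -> caps B=1 W=0
Move 8: W@(2,0) -> caps B=1 W=0
Move 9: B@(0,3) -> caps B=1 W=0
Move 10: W@(1,1) -> caps B=1 W=0
Move 11: B@(1,0) -> caps B=1 W=0
Move 12: W@(2,2) -> caps B=1 W=0

Answer: W.BB
.W.B
W.WB
W.B.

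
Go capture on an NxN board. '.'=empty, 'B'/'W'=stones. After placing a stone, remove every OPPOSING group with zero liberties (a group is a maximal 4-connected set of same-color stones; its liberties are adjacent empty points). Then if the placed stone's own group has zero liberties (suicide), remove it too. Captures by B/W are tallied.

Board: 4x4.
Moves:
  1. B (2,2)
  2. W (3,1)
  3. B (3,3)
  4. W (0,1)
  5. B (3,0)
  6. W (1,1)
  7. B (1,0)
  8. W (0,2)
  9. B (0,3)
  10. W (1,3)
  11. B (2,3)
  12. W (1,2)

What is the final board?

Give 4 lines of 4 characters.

Move 1: B@(2,2) -> caps B=0 W=0
Move 2: W@(3,1) -> caps B=0 W=0
Move 3: B@(3,3) -> caps B=0 W=0
Move 4: W@(0,1) -> caps B=0 W=0
Move 5: B@(3,0) -> caps B=0 W=0
Move 6: W@(1,1) -> caps B=0 W=0
Move 7: B@(1,0) -> caps B=0 W=0
Move 8: W@(0,2) -> caps B=0 W=0
Move 9: B@(0,3) -> caps B=0 W=0
Move 10: W@(1,3) -> caps B=0 W=1
Move 11: B@(2,3) -> caps B=0 W=1
Move 12: W@(1,2) -> caps B=0 W=1

Answer: .WW.
BWWW
..BB
BW.B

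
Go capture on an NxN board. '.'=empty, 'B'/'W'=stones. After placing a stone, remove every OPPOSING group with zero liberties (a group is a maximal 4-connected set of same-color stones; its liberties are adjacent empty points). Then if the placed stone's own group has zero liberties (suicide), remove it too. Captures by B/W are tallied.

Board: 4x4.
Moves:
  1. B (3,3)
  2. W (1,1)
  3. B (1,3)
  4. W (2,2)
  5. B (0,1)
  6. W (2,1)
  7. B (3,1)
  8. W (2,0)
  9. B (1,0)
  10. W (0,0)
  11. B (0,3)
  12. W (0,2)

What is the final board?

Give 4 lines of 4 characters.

Move 1: B@(3,3) -> caps B=0 W=0
Move 2: W@(1,1) -> caps B=0 W=0
Move 3: B@(1,3) -> caps B=0 W=0
Move 4: W@(2,2) -> caps B=0 W=0
Move 5: B@(0,1) -> caps B=0 W=0
Move 6: W@(2,1) -> caps B=0 W=0
Move 7: B@(3,1) -> caps B=0 W=0
Move 8: W@(2,0) -> caps B=0 W=0
Move 9: B@(1,0) -> caps B=0 W=0
Move 10: W@(0,0) -> caps B=0 W=1
Move 11: B@(0,3) -> caps B=0 W=1
Move 12: W@(0,2) -> caps B=0 W=2

Answer: W.WB
.W.B
WWW.
.B.B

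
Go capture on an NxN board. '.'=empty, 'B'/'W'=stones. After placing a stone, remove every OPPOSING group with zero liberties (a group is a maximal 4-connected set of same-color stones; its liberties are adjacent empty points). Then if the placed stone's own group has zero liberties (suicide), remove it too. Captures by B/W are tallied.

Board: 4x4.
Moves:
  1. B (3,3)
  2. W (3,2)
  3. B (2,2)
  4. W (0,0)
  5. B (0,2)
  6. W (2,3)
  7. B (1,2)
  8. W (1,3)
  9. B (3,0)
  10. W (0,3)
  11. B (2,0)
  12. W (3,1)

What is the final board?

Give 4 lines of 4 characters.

Answer: W.BW
..BW
B.BW
BWW.

Derivation:
Move 1: B@(3,3) -> caps B=0 W=0
Move 2: W@(3,2) -> caps B=0 W=0
Move 3: B@(2,2) -> caps B=0 W=0
Move 4: W@(0,0) -> caps B=0 W=0
Move 5: B@(0,2) -> caps B=0 W=0
Move 6: W@(2,3) -> caps B=0 W=1
Move 7: B@(1,2) -> caps B=0 W=1
Move 8: W@(1,3) -> caps B=0 W=1
Move 9: B@(3,0) -> caps B=0 W=1
Move 10: W@(0,3) -> caps B=0 W=1
Move 11: B@(2,0) -> caps B=0 W=1
Move 12: W@(3,1) -> caps B=0 W=1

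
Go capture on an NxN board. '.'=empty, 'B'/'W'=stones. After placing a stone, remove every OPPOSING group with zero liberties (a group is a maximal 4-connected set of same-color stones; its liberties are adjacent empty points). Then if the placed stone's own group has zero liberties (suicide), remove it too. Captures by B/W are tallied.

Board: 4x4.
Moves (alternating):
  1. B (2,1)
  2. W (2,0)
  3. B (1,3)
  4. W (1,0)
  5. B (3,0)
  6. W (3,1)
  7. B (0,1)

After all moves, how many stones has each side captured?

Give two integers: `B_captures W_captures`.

Answer: 0 1

Derivation:
Move 1: B@(2,1) -> caps B=0 W=0
Move 2: W@(2,0) -> caps B=0 W=0
Move 3: B@(1,3) -> caps B=0 W=0
Move 4: W@(1,0) -> caps B=0 W=0
Move 5: B@(3,0) -> caps B=0 W=0
Move 6: W@(3,1) -> caps B=0 W=1
Move 7: B@(0,1) -> caps B=0 W=1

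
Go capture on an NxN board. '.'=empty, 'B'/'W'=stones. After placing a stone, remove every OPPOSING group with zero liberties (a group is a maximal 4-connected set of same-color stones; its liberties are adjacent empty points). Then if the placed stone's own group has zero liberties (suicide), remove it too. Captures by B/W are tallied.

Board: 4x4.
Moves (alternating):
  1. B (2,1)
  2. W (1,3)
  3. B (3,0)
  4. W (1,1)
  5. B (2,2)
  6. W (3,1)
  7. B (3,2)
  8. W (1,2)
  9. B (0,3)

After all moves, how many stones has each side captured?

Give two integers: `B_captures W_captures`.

Move 1: B@(2,1) -> caps B=0 W=0
Move 2: W@(1,3) -> caps B=0 W=0
Move 3: B@(3,0) -> caps B=0 W=0
Move 4: W@(1,1) -> caps B=0 W=0
Move 5: B@(2,2) -> caps B=0 W=0
Move 6: W@(3,1) -> caps B=0 W=0
Move 7: B@(3,2) -> caps B=1 W=0
Move 8: W@(1,2) -> caps B=1 W=0
Move 9: B@(0,3) -> caps B=1 W=0

Answer: 1 0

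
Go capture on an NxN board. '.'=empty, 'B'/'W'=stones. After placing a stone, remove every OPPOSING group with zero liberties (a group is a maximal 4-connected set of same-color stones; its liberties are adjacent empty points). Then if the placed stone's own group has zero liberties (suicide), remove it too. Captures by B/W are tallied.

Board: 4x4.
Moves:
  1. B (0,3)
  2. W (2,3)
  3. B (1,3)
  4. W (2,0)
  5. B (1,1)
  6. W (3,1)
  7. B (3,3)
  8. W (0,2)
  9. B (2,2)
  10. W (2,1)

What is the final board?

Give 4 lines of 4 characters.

Answer: ..WB
.B.B
WWB.
.W.B

Derivation:
Move 1: B@(0,3) -> caps B=0 W=0
Move 2: W@(2,3) -> caps B=0 W=0
Move 3: B@(1,3) -> caps B=0 W=0
Move 4: W@(2,0) -> caps B=0 W=0
Move 5: B@(1,1) -> caps B=0 W=0
Move 6: W@(3,1) -> caps B=0 W=0
Move 7: B@(3,3) -> caps B=0 W=0
Move 8: W@(0,2) -> caps B=0 W=0
Move 9: B@(2,2) -> caps B=1 W=0
Move 10: W@(2,1) -> caps B=1 W=0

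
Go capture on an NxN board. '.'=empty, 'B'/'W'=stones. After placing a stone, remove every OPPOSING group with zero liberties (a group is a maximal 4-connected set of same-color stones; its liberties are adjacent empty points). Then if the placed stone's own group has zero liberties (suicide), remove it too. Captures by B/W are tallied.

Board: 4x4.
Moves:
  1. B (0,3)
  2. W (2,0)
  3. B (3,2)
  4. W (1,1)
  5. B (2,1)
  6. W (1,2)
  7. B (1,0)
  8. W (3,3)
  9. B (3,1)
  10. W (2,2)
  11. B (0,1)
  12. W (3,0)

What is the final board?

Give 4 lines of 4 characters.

Answer: .B.B
BWW.
W.W.
W..W

Derivation:
Move 1: B@(0,3) -> caps B=0 W=0
Move 2: W@(2,0) -> caps B=0 W=0
Move 3: B@(3,2) -> caps B=0 W=0
Move 4: W@(1,1) -> caps B=0 W=0
Move 5: B@(2,1) -> caps B=0 W=0
Move 6: W@(1,2) -> caps B=0 W=0
Move 7: B@(1,0) -> caps B=0 W=0
Move 8: W@(3,3) -> caps B=0 W=0
Move 9: B@(3,1) -> caps B=0 W=0
Move 10: W@(2,2) -> caps B=0 W=0
Move 11: B@(0,1) -> caps B=0 W=0
Move 12: W@(3,0) -> caps B=0 W=3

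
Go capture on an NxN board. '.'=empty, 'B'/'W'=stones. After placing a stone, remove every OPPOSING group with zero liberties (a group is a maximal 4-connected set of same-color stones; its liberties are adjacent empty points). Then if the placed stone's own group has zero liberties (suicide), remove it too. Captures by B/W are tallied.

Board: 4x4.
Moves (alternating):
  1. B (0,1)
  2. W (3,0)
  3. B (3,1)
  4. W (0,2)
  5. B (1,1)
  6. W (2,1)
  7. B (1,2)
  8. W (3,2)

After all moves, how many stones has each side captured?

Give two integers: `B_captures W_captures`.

Move 1: B@(0,1) -> caps B=0 W=0
Move 2: W@(3,0) -> caps B=0 W=0
Move 3: B@(3,1) -> caps B=0 W=0
Move 4: W@(0,2) -> caps B=0 W=0
Move 5: B@(1,1) -> caps B=0 W=0
Move 6: W@(2,1) -> caps B=0 W=0
Move 7: B@(1,2) -> caps B=0 W=0
Move 8: W@(3,2) -> caps B=0 W=1

Answer: 0 1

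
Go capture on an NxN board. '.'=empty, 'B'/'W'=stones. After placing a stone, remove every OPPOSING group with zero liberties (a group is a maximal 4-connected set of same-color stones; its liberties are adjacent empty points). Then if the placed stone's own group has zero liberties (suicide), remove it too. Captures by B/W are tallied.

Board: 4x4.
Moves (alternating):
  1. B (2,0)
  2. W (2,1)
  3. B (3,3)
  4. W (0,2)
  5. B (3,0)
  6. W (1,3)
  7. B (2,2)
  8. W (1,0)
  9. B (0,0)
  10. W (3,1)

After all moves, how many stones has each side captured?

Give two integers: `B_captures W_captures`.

Answer: 0 2

Derivation:
Move 1: B@(2,0) -> caps B=0 W=0
Move 2: W@(2,1) -> caps B=0 W=0
Move 3: B@(3,3) -> caps B=0 W=0
Move 4: W@(0,2) -> caps B=0 W=0
Move 5: B@(3,0) -> caps B=0 W=0
Move 6: W@(1,3) -> caps B=0 W=0
Move 7: B@(2,2) -> caps B=0 W=0
Move 8: W@(1,0) -> caps B=0 W=0
Move 9: B@(0,0) -> caps B=0 W=0
Move 10: W@(3,1) -> caps B=0 W=2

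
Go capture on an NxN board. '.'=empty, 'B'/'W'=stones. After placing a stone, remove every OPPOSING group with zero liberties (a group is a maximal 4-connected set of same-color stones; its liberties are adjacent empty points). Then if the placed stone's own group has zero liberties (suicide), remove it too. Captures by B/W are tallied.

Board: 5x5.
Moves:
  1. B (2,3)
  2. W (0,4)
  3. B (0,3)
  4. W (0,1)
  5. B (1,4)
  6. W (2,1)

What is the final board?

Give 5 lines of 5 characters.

Answer: .W.B.
....B
.W.B.
.....
.....

Derivation:
Move 1: B@(2,3) -> caps B=0 W=0
Move 2: W@(0,4) -> caps B=0 W=0
Move 3: B@(0,3) -> caps B=0 W=0
Move 4: W@(0,1) -> caps B=0 W=0
Move 5: B@(1,4) -> caps B=1 W=0
Move 6: W@(2,1) -> caps B=1 W=0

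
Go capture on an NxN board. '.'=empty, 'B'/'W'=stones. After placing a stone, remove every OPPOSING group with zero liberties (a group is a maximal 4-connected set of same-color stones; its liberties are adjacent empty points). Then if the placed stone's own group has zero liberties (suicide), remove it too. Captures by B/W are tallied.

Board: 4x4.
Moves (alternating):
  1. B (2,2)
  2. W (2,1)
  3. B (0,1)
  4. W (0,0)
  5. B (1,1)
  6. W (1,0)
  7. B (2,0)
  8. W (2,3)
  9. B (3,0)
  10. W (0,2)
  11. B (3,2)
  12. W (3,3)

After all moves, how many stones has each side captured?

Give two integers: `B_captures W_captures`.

Answer: 2 0

Derivation:
Move 1: B@(2,2) -> caps B=0 W=0
Move 2: W@(2,1) -> caps B=0 W=0
Move 3: B@(0,1) -> caps B=0 W=0
Move 4: W@(0,0) -> caps B=0 W=0
Move 5: B@(1,1) -> caps B=0 W=0
Move 6: W@(1,0) -> caps B=0 W=0
Move 7: B@(2,0) -> caps B=2 W=0
Move 8: W@(2,3) -> caps B=2 W=0
Move 9: B@(3,0) -> caps B=2 W=0
Move 10: W@(0,2) -> caps B=2 W=0
Move 11: B@(3,2) -> caps B=2 W=0
Move 12: W@(3,3) -> caps B=2 W=0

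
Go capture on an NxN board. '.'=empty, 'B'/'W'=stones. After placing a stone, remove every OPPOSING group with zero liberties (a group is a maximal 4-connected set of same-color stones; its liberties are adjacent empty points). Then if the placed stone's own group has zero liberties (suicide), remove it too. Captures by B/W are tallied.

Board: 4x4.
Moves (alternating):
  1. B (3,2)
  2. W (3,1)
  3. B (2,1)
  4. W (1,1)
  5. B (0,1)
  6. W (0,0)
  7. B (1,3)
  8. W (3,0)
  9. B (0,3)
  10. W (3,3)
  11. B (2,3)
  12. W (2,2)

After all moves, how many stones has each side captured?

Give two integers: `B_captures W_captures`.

Move 1: B@(3,2) -> caps B=0 W=0
Move 2: W@(3,1) -> caps B=0 W=0
Move 3: B@(2,1) -> caps B=0 W=0
Move 4: W@(1,1) -> caps B=0 W=0
Move 5: B@(0,1) -> caps B=0 W=0
Move 6: W@(0,0) -> caps B=0 W=0
Move 7: B@(1,3) -> caps B=0 W=0
Move 8: W@(3,0) -> caps B=0 W=0
Move 9: B@(0,3) -> caps B=0 W=0
Move 10: W@(3,3) -> caps B=0 W=0
Move 11: B@(2,3) -> caps B=1 W=0
Move 12: W@(2,2) -> caps B=1 W=0

Answer: 1 0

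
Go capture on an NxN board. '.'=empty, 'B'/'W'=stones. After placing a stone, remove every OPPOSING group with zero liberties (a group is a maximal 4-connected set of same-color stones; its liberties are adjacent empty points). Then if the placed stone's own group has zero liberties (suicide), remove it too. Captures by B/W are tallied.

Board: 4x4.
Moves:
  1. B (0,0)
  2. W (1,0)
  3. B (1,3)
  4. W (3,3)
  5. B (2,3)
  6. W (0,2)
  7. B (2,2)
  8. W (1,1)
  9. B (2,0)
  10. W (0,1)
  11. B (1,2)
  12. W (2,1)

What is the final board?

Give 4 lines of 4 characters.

Move 1: B@(0,0) -> caps B=0 W=0
Move 2: W@(1,0) -> caps B=0 W=0
Move 3: B@(1,3) -> caps B=0 W=0
Move 4: W@(3,3) -> caps B=0 W=0
Move 5: B@(2,3) -> caps B=0 W=0
Move 6: W@(0,2) -> caps B=0 W=0
Move 7: B@(2,2) -> caps B=0 W=0
Move 8: W@(1,1) -> caps B=0 W=0
Move 9: B@(2,0) -> caps B=0 W=0
Move 10: W@(0,1) -> caps B=0 W=1
Move 11: B@(1,2) -> caps B=0 W=1
Move 12: W@(2,1) -> caps B=0 W=1

Answer: .WW.
WWBB
BWBB
...W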